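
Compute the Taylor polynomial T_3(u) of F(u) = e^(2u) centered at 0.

4*u^3/3 + 2*u^2 + 2*u + 1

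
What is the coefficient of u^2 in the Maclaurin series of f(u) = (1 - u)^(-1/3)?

2/9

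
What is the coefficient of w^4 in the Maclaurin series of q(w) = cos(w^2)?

q(0) = 1
q′(0) = 0
q′′(0) = 0
q′′′(0) = 0
q^(4)(0) = -12
So c_4 = q^(4)(0)/4! = -1/2.

-1/2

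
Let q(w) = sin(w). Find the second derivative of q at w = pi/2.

Apply the Taylor formula c_k = f^(k)(a)/k!.
From the series, [(w - pi/2)^2] q = -1/2; multiply by 2! = 2 to get -1.

-1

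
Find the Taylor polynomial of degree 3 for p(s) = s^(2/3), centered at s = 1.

4*(s - 1)^3/81 - (s - 1)^2/9 + 2*(s - 1)/3 + 1

p(1) = 1
p′(1) = 2/3
p′′(1) = -2/9
p′′′(1) = 8/27
The Taylor polynomial is Σ p^(k)(1)/k! · (s - 1)^k.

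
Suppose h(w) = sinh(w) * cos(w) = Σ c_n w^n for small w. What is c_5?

Take the Cauchy product of the two expansions.

-1/30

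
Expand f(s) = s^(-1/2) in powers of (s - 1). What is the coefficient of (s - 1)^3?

Differentiate repeatedly and evaluate at the center.
[(s - 1)^0] = 1;  [(s - 1)^1] = -1/2;  [(s - 1)^2] = 3/8;  [(s - 1)^3] = -5/16.

-5/16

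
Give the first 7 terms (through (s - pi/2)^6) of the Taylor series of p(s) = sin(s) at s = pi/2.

p(pi/2) = 1
p′(pi/2) = 0
p′′(pi/2) = -1
p′′′(pi/2) = 0
p^(4)(pi/2) = 1
p^(5)(pi/2) = 0
p^(6)(pi/2) = -1

-(s - pi/2)^6/720 + (s - pi/2)^4/24 - (s - pi/2)^2/2 + 1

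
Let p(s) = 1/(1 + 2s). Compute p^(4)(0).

Compute the successive derivatives at the expansion point and divide by k!.
The coefficient of s^4 in the expansion is 16, so p^(4)(0) = 4! * (16) = 384.

384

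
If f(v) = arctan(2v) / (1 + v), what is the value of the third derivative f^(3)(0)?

Take the Cauchy product of the two expansions.
From the series, [v^3] f = -2/3; multiply by 3! = 6 to get -4.

-4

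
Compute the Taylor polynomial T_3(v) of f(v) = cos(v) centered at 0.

1 - v^2/2

Use the known series and substitute for the argument.
f(0) = 1
f′(0) = 0
f′′(0) = -1
f′′′(0) = 0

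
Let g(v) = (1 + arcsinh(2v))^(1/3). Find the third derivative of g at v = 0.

Let u equal the inner series; expand the outer function in u and truncate.
The coefficient of v^3 in the expansion is 4/81, so g′′′(0) = 3! * (4/81) = 8/27.

8/27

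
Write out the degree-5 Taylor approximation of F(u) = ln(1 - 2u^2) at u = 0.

-2*u^4 - 2*u^2

F(0) = 0
F′(0) = 0
F′′(0) = -4
F′′′(0) = 0
F^(4)(0) = -48
F^(5)(0) = 0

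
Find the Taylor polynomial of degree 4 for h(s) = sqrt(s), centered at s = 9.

-5*(s - 9)^4/279936 + (s - 9)^3/3888 - (s - 9)^2/216 + (s - 9)/6 + 3

h(9) = 3
h′(9) = 1/6
h′′(9) = -1/108
h′′′(9) = 1/648
h^(4)(9) = -5/11664
Dividing each by k! gives the coefficients c_0, ..., c_4.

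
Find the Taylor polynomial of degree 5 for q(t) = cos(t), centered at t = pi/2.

-(t - pi/2)^5/120 + (t - pi/2)^3/6 - (t - pi/2)

q(pi/2) = 0
q′(pi/2) = -1
q′′(pi/2) = 0
q′′′(pi/2) = 1
q^(4)(pi/2) = 0
q^(5)(pi/2) = -1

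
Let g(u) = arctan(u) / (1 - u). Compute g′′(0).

2

Multiply the numerator's expansion by the denominator's geometric series.
The coefficient of u^2 in the expansion is 1, so g′′(0) = 2! * (1) = 2.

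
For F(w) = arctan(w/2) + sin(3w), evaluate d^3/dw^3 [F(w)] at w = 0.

-109/4

Add the two expansions coefficient-wise.
From the series, [w^3] F = -109/24; multiply by 3! = 6 to get -109/4.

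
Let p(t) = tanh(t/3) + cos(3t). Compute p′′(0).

-9

Expand each term separately and add.
The coefficient of t^2 in the expansion is -9/2, so p′′(0) = 2! * (-9/2) = -9.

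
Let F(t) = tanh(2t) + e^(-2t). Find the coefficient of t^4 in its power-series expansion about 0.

Expand each term separately and add.
F(0) = 1
F′(0) = 0
F′′(0) = 4
F′′′(0) = -24
F^(4)(0) = 16
So c_4 = F^(4)(0)/4! = 2/3.

2/3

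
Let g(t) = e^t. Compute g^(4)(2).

The coefficient of (t - 2)^4 in the expansion is e^(2)/24, so g^(4)(2) = 4! * (e^(2)/24) = e^(2).

e^(2)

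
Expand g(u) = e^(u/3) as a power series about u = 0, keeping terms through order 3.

[u^0] = 1;  [u^1] = 1/3;  [u^2] = 1/18;  [u^3] = 1/162.

u^3/162 + u^2/18 + u/3 + 1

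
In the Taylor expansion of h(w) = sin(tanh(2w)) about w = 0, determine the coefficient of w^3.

-4

Compose series: expand the inner function first, then feed it into the outer expansion.
[w^0] = 0;  [w^1] = 2;  [w^2] = 0;  [w^3] = -4.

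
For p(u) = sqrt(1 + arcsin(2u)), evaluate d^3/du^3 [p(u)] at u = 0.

7

Substitute the inner expansion into the outer series and collect powers.
The coefficient of u^3 in the expansion is 7/6, so p′′′(0) = 3! * (7/6) = 7.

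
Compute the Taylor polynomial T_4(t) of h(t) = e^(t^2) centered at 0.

h(0) = 1
h′(0) = 0
h′′(0) = 2
h′′′(0) = 0
h^(4)(0) = 12
Then c_k = h^(k)(0)/k! gives each Taylor coefficient.

t^4/2 + t^2 + 1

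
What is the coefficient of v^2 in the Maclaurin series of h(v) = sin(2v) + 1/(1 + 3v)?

9

Expand each term separately and add.
h(0) = 1
h′(0) = -1
h′′(0) = 18
So c_2 = h′′(0)/2! = 9.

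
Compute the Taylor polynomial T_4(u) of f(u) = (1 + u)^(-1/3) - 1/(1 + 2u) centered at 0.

Add the two expansions coefficient-wise.
f(0) = 0
f′(0) = 5/3
f′′(0) = -68/9
f′′′(0) = 1268/27
f^(4)(0) = -30824/81

-3853*u^4/243 + 634*u^3/81 - 34*u^2/9 + 5*u/3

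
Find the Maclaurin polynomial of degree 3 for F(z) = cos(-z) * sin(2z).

-7*z^3/3 + 2*z

Expand each factor separately, then convolve coefficients.
F(0) = 0
F′(0) = 2
F′′(0) = 0
F′′′(0) = -14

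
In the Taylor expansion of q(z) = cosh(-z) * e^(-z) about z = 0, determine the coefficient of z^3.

-2/3

Take the Cauchy product of the two expansions.
[z^0] = 1;  [z^1] = -1;  [z^2] = 1;  [z^3] = -2/3.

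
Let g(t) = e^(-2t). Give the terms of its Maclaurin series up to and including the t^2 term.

2*t^2 - 2*t + 1

[t^0] = 1;  [t^1] = -2;  [t^2] = 2.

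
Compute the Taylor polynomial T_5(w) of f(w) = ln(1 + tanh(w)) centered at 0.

w^4/12 - w^2/2 + w

Plug the Maclaurin series of the inner function into that of the outer and collect terms.
f(0) = 0
f′(0) = 1
f′′(0) = -1
f′′′(0) = 0
f^(4)(0) = 2
f^(5)(0) = 0
Dividing each by k! gives the coefficients c_0, ..., c_5.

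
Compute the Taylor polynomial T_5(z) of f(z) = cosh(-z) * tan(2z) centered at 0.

341*z^5/60 + 11*z^3/3 + 2*z

Take the Cauchy product of the two expansions.
f(0) = 0
f′(0) = 2
f′′(0) = 0
f′′′(0) = 22
f^(4)(0) = 0
f^(5)(0) = 682
The Taylor polynomial is Σ f^(k)(0)/k! · z^k.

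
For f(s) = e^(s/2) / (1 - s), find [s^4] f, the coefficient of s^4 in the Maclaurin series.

211/128

Take the Cauchy product of the two expansions.
f(0) = 1
f′(0) = 3/2
f′′(0) = 13/4
f′′′(0) = 79/8
f^(4)(0) = 633/16
So c_4 = f^(4)(0)/4! = 211/128.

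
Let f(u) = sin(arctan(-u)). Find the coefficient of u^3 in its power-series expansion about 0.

Plug the Maclaurin series of the inner function into that of the outer and collect terms.

1/2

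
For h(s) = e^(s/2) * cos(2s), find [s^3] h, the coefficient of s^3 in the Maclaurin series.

-47/48

Multiply the two series term by term and collect like powers.
[s^0] = 1;  [s^1] = 1/2;  [s^2] = -15/8;  [s^3] = -47/48.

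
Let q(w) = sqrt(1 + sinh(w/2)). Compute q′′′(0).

Compose series: expand the inner function first, then feed it into the outer expansion.
The coefficient of w^3 in the expansion is 7/384, so q′′′(0) = 3! * (7/384) = 7/64.

7/64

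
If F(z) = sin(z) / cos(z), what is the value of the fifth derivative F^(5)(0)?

Divide the numerator series by the denominator series (power-series long division).
The coefficient of z^5 in the expansion is 2/15, so F^(5)(0) = 5! * (2/15) = 16.

16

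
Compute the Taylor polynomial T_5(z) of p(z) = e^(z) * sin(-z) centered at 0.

z^5/30 - z^3/3 - z^2 - z

Expand each factor separately, then convolve coefficients.
p(0) = 0
p′(0) = -1
p′′(0) = -2
p′′′(0) = -2
p^(4)(0) = 0
p^(5)(0) = 4
Then c_k = p^(k)(0)/k! gives each Taylor coefficient.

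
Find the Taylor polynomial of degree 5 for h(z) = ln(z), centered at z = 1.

(z - 1)^5/5 - (z - 1)^4/4 + (z - 1)^3/3 - (z - 1)^2/2 + (z - 1)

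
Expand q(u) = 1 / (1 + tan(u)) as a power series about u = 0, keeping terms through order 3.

Write 1/(1+u) = 1 - u + u^2 - u^3 + ... and substitute the series for u.
[u^0] = 1;  [u^1] = -1;  [u^2] = 1;  [u^3] = -4/3.

-4*u^3/3 + u^2 - u + 1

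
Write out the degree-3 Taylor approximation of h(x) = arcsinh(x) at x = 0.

-x^3/6 + x

h(0) = 0
h′(0) = 1
h′′(0) = 0
h′′′(0) = -1
The Taylor polynomial is Σ h^(k)(0)/k! · x^k.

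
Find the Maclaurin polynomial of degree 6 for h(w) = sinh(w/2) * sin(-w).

-11*w^6/11520 + w^4/16 - w^2/2

Multiply the two series term by term and collect like powers.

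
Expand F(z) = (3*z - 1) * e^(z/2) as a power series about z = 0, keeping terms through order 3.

Multiply each power in the prefactor through the base expansion.
F(0) = -1
F′(0) = 5/2
F′′(0) = 11/4
F′′′(0) = 17/8

17*z^3/48 + 11*z^2/8 + 5*z/2 - 1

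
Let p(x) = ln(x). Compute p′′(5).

Apply the Taylor formula c_k = f^(k)(a)/k!.
The coefficient of (x - 5)^2 in the expansion is -1/50, so p′′(5) = 2! * (-1/50) = -1/25.

-1/25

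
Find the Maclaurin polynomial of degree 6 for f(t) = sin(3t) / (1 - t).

Expand each factor separately, then convolve coefficients.
[t^0] = 0;  [t^1] = 3;  [t^2] = 3;  [t^3] = -3/2;  [t^4] = -3/2;  [t^5] = 21/40;  [t^6] = 21/40.

21*t^6/40 + 21*t^5/40 - 3*t^4/2 - 3*t^3/2 + 3*t^2 + 3*t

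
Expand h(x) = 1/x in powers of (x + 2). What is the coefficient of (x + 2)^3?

-1/16

Compute the successive derivatives at the expansion point and divide by k!.
[(x + 2)^0] = -1/2;  [(x + 2)^1] = -1/4;  [(x + 2)^2] = -1/8;  [(x + 2)^3] = -1/16.
So c_3 = h′′′(-2)/3! = -1/16.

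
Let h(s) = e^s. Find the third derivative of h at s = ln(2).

The coefficient of (s - ln(2))^3 in the expansion is 1/3, so h′′′(ln(2)) = 3! * (1/3) = 2.

2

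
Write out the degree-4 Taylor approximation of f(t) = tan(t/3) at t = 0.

f(0) = 0
f′(0) = 1/3
f′′(0) = 0
f′′′(0) = 2/27
f^(4)(0) = 0

t^3/81 + t/3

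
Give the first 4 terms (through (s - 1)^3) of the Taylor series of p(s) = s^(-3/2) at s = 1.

-35*(s - 1)^3/16 + 15*(s - 1)^2/8 - 3*(s - 1)/2 + 1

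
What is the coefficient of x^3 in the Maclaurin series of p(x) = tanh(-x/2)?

1/24

p(0) = 0
p′(0) = -1/2
p′′(0) = 0
p′′′(0) = 1/4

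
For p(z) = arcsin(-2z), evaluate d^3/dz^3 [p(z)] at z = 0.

-8

From the series, [z^3] p = -4/3; multiply by 3! = 6 to get -8.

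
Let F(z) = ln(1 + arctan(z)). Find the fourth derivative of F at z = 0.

2

Compose series: expand the inner function first, then feed it into the outer expansion.
The coefficient of z^4 in the expansion is 1/12, so F^(4)(0) = 4! * (1/12) = 2.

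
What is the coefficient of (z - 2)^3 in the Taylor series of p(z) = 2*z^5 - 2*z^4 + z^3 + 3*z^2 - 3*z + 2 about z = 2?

p(2) = 48
p′(2) = 117
p′′(2) = 242
p′′′(2) = 390

65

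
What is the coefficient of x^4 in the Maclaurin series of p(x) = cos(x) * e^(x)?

-1/6

Take the Cauchy product of the two expansions.
So c_4 = p^(4)(0)/4! = -1/6.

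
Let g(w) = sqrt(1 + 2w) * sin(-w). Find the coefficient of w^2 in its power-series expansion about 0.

-1

Expand each factor separately, then convolve coefficients.
[w^0] = 0;  [w^1] = -1;  [w^2] = -1.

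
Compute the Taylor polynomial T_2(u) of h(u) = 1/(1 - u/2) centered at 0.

u^2/4 + u/2 + 1

Differentiate repeatedly and evaluate at the center.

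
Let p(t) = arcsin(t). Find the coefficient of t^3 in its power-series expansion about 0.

1/6

Differentiate repeatedly and evaluate at the center.
p(0) = 0
p′(0) = 1
p′′(0) = 0
p′′′(0) = 1
Then c_k = p^(k)(0)/k! gives each Taylor coefficient.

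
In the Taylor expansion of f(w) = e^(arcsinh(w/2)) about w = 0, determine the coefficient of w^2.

Substitute the inner expansion into the outer series and collect powers.
f(0) = 1
f′(0) = 1/2
f′′(0) = 1/4

1/8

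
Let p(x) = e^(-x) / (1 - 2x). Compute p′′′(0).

Take the Cauchy product of the two expansions.
From the series, [x^3] p = 29/6; multiply by 3! = 6 to get 29.

29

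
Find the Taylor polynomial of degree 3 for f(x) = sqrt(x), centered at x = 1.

(x - 1)^3/16 - (x - 1)^2/8 + (x - 1)/2 + 1

f(1) = 1
f′(1) = 1/2
f′′(1) = -1/4
f′′′(1) = 3/8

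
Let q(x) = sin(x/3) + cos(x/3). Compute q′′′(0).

-1/27

Expand each term separately and add.
The coefficient of x^3 in the expansion is -1/162, so q′′′(0) = 3! * (-1/162) = -1/27.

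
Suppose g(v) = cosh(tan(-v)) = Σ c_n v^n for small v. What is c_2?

Plug the Maclaurin series of the inner function into that of the outer and collect terms.
g(0) = 1
g′(0) = 0
g′′(0) = 1

1/2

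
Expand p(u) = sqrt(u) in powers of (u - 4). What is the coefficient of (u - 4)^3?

p(4) = 2
p′(4) = 1/4
p′′(4) = -1/32
p′′′(4) = 3/256
So c_3 = p′′′(4)/3! = 1/512.

1/512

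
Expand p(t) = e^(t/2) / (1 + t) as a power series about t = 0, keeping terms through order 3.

Multiply the two series term by term and collect like powers.
p(0) = 1
p′(0) = -1/2
p′′(0) = 5/4
p′′′(0) = -29/8

-29*t^3/48 + 5*t^2/8 - t/2 + 1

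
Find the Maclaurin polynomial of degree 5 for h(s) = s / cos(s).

Divide the numerator series by the denominator series (power-series long division).
h(0) = 0
h′(0) = 1
h′′(0) = 0
h′′′(0) = 3
h^(4)(0) = 0
h^(5)(0) = 25

5*s^5/24 + s^3/2 + s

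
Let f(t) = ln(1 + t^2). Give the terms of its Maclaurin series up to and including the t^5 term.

-t^4/2 + t^2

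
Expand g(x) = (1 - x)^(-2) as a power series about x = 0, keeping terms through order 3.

4*x^3 + 3*x^2 + 2*x + 1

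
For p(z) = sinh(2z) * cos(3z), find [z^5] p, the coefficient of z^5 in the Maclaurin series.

Expand each factor separately, then convolve coefficients.
p(0) = 0
p′(0) = 2
p′′(0) = 0
p′′′(0) = -46
p^(4)(0) = 0
p^(5)(0) = 122
The Taylor polynomial is Σ p^(k)(0)/k! · z^k.

61/60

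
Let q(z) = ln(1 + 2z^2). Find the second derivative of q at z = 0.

4

The coefficient of z^2 in the expansion is 2, so q′′(0) = 2! * (2) = 4.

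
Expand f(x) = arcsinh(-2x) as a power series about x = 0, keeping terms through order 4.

4*x^3/3 - 2*x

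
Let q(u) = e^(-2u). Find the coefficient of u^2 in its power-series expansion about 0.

2

Apply the Taylor formula c_k = f^(k)(a)/k!.
q(0) = 1
q′(0) = -2
q′′(0) = 4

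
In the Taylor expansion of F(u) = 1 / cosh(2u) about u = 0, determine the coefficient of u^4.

Invert the denominator's series and multiply.
[u^0] = 1;  [u^1] = 0;  [u^2] = -2;  [u^3] = 0;  [u^4] = 10/3.
So c_4 = F^(4)(0)/4! = 10/3.

10/3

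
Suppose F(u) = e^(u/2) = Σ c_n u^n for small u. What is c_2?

1/8

F(0) = 1
F′(0) = 1/2
F′′(0) = 1/4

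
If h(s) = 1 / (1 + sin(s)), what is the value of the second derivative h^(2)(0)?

2

Write 1/(1+u) = 1 - u + u^2 - u^3 + ... and substitute the series for u.
The coefficient of s^2 in the expansion is 1, so h′′(0) = 2! * (1) = 2.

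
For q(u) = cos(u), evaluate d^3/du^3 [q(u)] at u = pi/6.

1/2

The coefficient of (u - pi/6)^3 in the expansion is 1/12, so q′′′(pi/6) = 3! * (1/12) = 1/2.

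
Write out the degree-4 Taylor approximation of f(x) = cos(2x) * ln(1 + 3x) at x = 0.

Expand each factor separately, then convolve coefficients.
f(0) = 0
f′(0) = 3
f′′(0) = -9
f′′′(0) = 18
f^(4)(0) = -270

-45*x^4/4 + 3*x^3 - 9*x^2/2 + 3*x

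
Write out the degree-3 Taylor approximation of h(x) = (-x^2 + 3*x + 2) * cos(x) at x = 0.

-3*x^3/2 - 2*x^2 + 3*x + 2

Shift and add copies of the series according to the polynomial's terms.
h(0) = 2
h′(0) = 3
h′′(0) = -4
h′′′(0) = -9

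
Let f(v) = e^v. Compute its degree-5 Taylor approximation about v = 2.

f(2) = e^(2)
f′(2) = e^(2)
f′′(2) = e^(2)
f′′′(2) = e^(2)
f^(4)(2) = e^(2)
f^(5)(2) = e^(2)
Dividing each by k! gives the coefficients c_0, ..., c_5.

(v - 2)^5*e^(2)/120 + (v - 2)^4*e^(2)/24 + (v - 2)^3*e^(2)/6 + (v - 2)^2*e^(2)/2 + (v - 2)*e^(2) + e^(2)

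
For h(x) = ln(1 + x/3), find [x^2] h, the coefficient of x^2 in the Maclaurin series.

-1/18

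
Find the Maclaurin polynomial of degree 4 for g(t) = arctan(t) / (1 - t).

2*t^4/3 + 2*t^3/3 + t^2 + t

Expand 1/(denominator) as a geometric series and multiply by the numerator's series.
g(0) = 0
g′(0) = 1
g′′(0) = 2
g′′′(0) = 4
g^(4)(0) = 16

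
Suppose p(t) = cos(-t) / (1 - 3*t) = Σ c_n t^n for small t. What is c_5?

1837/8

Use 1/(1 - r) = Σ r^k on the denominator, then take the Cauchy product.
p(0) = 1
p′(0) = 3
p′′(0) = 17
p′′′(0) = 153
p^(4)(0) = 1837
p^(5)(0) = 27555
So c_5 = p^(5)(0)/5! = 1837/8.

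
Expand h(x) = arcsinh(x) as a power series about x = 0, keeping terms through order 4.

h(0) = 0
h′(0) = 1
h′′(0) = 0
h′′′(0) = -1
h^(4)(0) = 0

-x^3/6 + x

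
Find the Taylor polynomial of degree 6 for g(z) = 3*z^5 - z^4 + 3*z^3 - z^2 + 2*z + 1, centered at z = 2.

[(z - 2)^0] = 105;  [(z - 2)^1] = 242;  [(z - 2)^2] = 233;  [(z - 2)^3] = 115;  [(z - 2)^4] = 29;  [(z - 2)^5] = 3;  [(z - 2)^6] = 0.

3*(z - 2)^5 + 29*(z - 2)^4 + 115*(z - 2)^3 + 233*(z - 2)^2 + 242*(z - 2) + 105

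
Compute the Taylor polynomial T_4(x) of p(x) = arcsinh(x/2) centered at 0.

Apply the Taylor formula c_k = f^(k)(a)/k!.
p(0) = 0
p′(0) = 1/2
p′′(0) = 0
p′′′(0) = -1/8
p^(4)(0) = 0
The Taylor polynomial is Σ p^(k)(0)/k! · x^k.

-x^3/48 + x/2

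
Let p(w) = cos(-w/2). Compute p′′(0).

Differentiate repeatedly and evaluate at the center.
The coefficient of w^2 in the expansion is -1/8, so p′′(0) = 2! * (-1/8) = -1/4.

-1/4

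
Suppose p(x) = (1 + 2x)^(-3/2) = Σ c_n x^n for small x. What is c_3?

[x^0] = 1;  [x^1] = -3;  [x^2] = 15/2;  [x^3] = -35/2.

-35/2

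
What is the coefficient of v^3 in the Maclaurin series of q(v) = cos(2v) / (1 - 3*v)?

21

Expand 1/(denominator) as a geometric series and multiply by the numerator's series.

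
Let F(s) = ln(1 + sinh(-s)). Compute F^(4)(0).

-10

Compose series: expand the inner function first, then feed it into the outer expansion.
The coefficient of s^4 in the expansion is -5/12, so F^(4)(0) = 4! * (-5/12) = -10.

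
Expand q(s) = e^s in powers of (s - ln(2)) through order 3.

[(s - ln(2))^0] = 2;  [(s - ln(2))^1] = 2;  [(s - ln(2))^2] = 1;  [(s - ln(2))^3] = 1/3.

(s - ln(2))^3/3 + (s - ln(2))^2 + 2*(s - ln(2)) + 2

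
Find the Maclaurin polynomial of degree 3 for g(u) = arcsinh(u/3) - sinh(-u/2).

Combine the two series term by term.
g(0) = 0
g′(0) = 5/6
g′′(0) = 0
g′′′(0) = 19/216

19*u^3/1296 + 5*u/6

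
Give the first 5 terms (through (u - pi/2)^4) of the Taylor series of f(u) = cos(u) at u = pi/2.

f(pi/2) = 0
f′(pi/2) = -1
f′′(pi/2) = 0
f′′′(pi/2) = 1
f^(4)(pi/2) = 0
Dividing each by k! gives the coefficients c_0, ..., c_4.

(u - pi/2)^3/6 - (u - pi/2)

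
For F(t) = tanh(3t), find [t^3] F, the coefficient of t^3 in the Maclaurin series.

Use the known series and substitute for the argument.
F(0) = 0
F′(0) = 3
F′′(0) = 0
F′′′(0) = -54
So c_3 = F′′′(0)/3! = -9.

-9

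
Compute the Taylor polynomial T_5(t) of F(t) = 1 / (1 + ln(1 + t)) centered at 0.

-347*t^5/60 + 11*t^4/3 - 7*t^3/3 + 3*t^2/2 - t + 1

Write 1/(1+u) = 1 - u + u^2 - u^3 + ... and substitute the series for u.
[t^0] = 1;  [t^1] = -1;  [t^2] = 3/2;  [t^3] = -7/3;  [t^4] = 11/3;  [t^5] = -347/60.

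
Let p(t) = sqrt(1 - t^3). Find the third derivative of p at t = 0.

The coefficient of t^3 in the expansion is -1/2, so p′′′(0) = 3! * (-1/2) = -3.

-3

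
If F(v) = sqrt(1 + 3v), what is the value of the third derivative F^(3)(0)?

Differentiate repeatedly and evaluate at the center.
The coefficient of v^3 in the expansion is 27/16, so F′′′(0) = 3! * (27/16) = 81/8.

81/8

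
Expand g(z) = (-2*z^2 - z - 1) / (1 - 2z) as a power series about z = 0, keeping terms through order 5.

-64*z^5 - 32*z^4 - 16*z^3 - 8*z^2 - 3*z - 1

Multiply each power in the prefactor through the base expansion.
[z^0] = -1;  [z^1] = -3;  [z^2] = -8;  [z^3] = -16;  [z^4] = -32;  [z^5] = -64.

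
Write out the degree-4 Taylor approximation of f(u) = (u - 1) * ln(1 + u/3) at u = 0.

Distribute the polynomial across the series and collect like powers.
f(0) = 0
f′(0) = -1/3
f′′(0) = 7/9
f′′′(0) = -11/27
f^(4)(0) = 10/27

5*u^4/324 - 11*u^3/162 + 7*u^2/18 - u/3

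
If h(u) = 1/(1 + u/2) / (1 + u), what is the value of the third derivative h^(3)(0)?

-45/4

Expand each factor separately, then convolve coefficients.
The coefficient of u^3 in the expansion is -15/8, so h′′′(0) = 3! * (-15/8) = -45/4.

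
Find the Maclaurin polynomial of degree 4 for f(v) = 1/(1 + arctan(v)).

v^4/3 - 2*v^3/3 + v^2 - v + 1

Let u equal the inner series; expand the outer function in u and truncate.
f(0) = 1
f′(0) = -1
f′′(0) = 2
f′′′(0) = -4
f^(4)(0) = 8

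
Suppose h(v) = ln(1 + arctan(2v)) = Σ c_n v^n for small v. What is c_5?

Substitute the inner expansion into the outer series and collect powers.
So c_5 = h^(5)(0)/5! = 32/15.

32/15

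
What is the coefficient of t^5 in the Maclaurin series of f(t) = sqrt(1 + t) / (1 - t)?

Expand each factor separately, then convolve coefficients.
[t^0] = 1;  [t^1] = 3/2;  [t^2] = 11/8;  [t^3] = 23/16;  [t^4] = 179/128;  [t^5] = 365/256.

365/256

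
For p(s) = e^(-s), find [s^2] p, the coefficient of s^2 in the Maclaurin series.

1/2

Apply the Taylor formula c_k = f^(k)(a)/k!.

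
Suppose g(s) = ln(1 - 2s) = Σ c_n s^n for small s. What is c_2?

-2

g(0) = 0
g′(0) = -2
g′′(0) = -4
The Taylor polynomial is Σ g^(k)(0)/k! · s^k.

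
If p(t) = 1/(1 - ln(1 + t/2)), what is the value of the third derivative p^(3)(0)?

Plug the Maclaurin series of the inner function into that of the outer and collect terms.
The coefficient of t^3 in the expansion is 1/24, so p′′′(0) = 3! * (1/24) = 1/4.

1/4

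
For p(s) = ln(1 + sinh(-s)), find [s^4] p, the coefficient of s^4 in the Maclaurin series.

Let u equal the inner series; expand the outer function in u and truncate.
So c_4 = p^(4)(0)/4! = -5/12.

-5/12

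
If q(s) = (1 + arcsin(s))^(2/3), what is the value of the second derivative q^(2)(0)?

-2/9

Substitute the inner expansion into the outer series and collect powers.
From the series, [s^2] q = -1/9; multiply by 2! = 2 to get -2/9.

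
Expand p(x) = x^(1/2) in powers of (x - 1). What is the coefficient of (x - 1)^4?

-5/128

Apply the Taylor formula c_k = f^(k)(a)/k!.
p(1) = 1
p′(1) = 1/2
p′′(1) = -1/4
p′′′(1) = 3/8
p^(4)(1) = -15/16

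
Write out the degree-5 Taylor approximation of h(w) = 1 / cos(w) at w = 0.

Write the quotient as an unknown series and match coefficients against numerator = denominator · series.
h(0) = 1
h′(0) = 0
h′′(0) = 1
h′′′(0) = 0
h^(4)(0) = 5
h^(5)(0) = 0
The Taylor polynomial is Σ h^(k)(0)/k! · w^k.

5*w^4/24 + w^2/2 + 1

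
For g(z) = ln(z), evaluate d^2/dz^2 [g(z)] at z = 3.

-1/9

Apply the Taylor formula c_k = f^(k)(a)/k!.
The coefficient of (z - 3)^2 in the expansion is -1/18, so g′′(3) = 2! * (-1/18) = -1/9.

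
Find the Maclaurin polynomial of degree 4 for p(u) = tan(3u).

p(0) = 0
p′(0) = 3
p′′(0) = 0
p′′′(0) = 54
p^(4)(0) = 0
The Taylor polynomial is Σ p^(k)(0)/k! · u^k.

9*u^3 + 3*u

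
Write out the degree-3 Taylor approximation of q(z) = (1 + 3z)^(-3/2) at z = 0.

-945*z^3/16 + 135*z^2/8 - 9*z/2 + 1

Apply the Taylor formula c_k = f^(k)(a)/k!.
q(0) = 1
q′(0) = -9/2
q′′(0) = 135/4
q′′′(0) = -2835/8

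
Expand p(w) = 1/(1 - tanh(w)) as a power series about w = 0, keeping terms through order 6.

Plug the Maclaurin series of the inner function into that of the outer and collect terms.
p(0) = 1
p′(0) = 1
p′′(0) = 2
p′′′(0) = 4
p^(4)(0) = 8
p^(5)(0) = 16
p^(6)(0) = 32

2*w^6/45 + 2*w^5/15 + w^4/3 + 2*w^3/3 + w^2 + w + 1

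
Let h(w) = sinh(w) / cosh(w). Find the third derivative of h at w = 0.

Divide the numerator series by the denominator series (power-series long division).
The coefficient of w^3 in the expansion is -1/3, so h′′′(0) = 3! * (-1/3) = -2.

-2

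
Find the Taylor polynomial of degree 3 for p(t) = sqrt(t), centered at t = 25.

(t - 25)^3/50000 - (t - 25)^2/1000 + (t - 25)/10 + 5

Use the known series and substitute for the argument.
p(25) = 5
p′(25) = 1/10
p′′(25) = -1/500
p′′′(25) = 3/25000
Then c_k = p^(k)(25)/k! gives each Taylor coefficient.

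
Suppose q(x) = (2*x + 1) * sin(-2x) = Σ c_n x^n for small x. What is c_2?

Distribute the polynomial across the series and collect like powers.
So c_2 = q′′(0)/2! = -4.

-4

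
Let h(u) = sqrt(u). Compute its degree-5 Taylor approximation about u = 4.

7*(u - 4)^5/131072 - 5*(u - 4)^4/16384 + (u - 4)^3/512 - (u - 4)^2/64 + (u - 4)/4 + 2

[(u - 4)^0] = 2;  [(u - 4)^1] = 1/4;  [(u - 4)^2] = -1/64;  [(u - 4)^3] = 1/512;  [(u - 4)^4] = -5/16384;  [(u - 4)^5] = 7/131072.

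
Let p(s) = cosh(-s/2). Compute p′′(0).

1/4

The coefficient of s^2 in the expansion is 1/8, so p′′(0) = 2! * (1/8) = 1/4.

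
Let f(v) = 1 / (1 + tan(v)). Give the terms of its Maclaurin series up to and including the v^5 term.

-32*v^5/15 + 5*v^4/3 - 4*v^3/3 + v^2 - v + 1

Use the geometric series for the reciprocal, then substitute.
[v^0] = 1;  [v^1] = -1;  [v^2] = 1;  [v^3] = -4/3;  [v^4] = 5/3;  [v^5] = -32/15.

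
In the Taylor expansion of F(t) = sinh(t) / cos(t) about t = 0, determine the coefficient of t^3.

Divide the numerator series by the denominator series (power-series long division).
F(0) = 0
F′(0) = 1
F′′(0) = 0
F′′′(0) = 4
The Taylor polynomial is Σ F^(k)(0)/k! · t^k.

2/3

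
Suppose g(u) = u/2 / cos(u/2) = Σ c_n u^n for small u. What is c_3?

1/16

Write the quotient as an unknown series and match coefficients against numerator = denominator · series.
So c_3 = g′′′(0)/3! = 1/16.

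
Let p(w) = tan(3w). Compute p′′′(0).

54

From the series, [w^3] p = 9; multiply by 3! = 6 to get 54.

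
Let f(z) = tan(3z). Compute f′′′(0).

54

The coefficient of z^3 in the expansion is 9, so f′′′(0) = 3! * (9) = 54.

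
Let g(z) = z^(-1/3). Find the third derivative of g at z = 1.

-28/27

From the series, [(z - 1)^3] g = -14/81; multiply by 3! = 6 to get -28/27.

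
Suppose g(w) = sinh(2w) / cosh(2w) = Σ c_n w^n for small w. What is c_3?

-8/3

Divide the numerator series by the denominator series (power-series long division).
g(0) = 0
g′(0) = 2
g′′(0) = 0
g′′′(0) = -16
So c_3 = g′′′(0)/3! = -8/3.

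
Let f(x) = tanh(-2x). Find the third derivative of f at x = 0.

The coefficient of x^3 in the expansion is 8/3, so f′′′(0) = 3! * (8/3) = 16.

16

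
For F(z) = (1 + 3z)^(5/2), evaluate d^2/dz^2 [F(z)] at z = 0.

135/4

The coefficient of z^2 in the expansion is 135/8, so F′′(0) = 2! * (135/8) = 135/4.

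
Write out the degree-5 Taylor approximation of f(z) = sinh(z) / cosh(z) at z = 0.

2*z^5/15 - z^3/3 + z

Divide the numerator series by the denominator series (power-series long division).
f(0) = 0
f′(0) = 1
f′′(0) = 0
f′′′(0) = -2
f^(4)(0) = 0
f^(5)(0) = 16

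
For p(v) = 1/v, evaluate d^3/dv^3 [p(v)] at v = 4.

-3/128

From the series, [(v - 4)^3] p = -1/256; multiply by 3! = 6 to get -3/128.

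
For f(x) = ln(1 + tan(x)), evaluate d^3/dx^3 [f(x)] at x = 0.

Substitute the inner expansion into the outer series and collect powers.
From the series, [x^3] f = 2/3; multiply by 3! = 6 to get 4.

4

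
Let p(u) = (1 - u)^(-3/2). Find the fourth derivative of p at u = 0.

From the series, [u^4] p = 315/128; multiply by 4! = 24 to get 945/16.

945/16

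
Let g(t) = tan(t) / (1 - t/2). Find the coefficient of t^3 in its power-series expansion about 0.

Take the Cauchy product of the two expansions.
g(0) = 0
g′(0) = 1
g′′(0) = 1
g′′′(0) = 7/2
So c_3 = g′′′(0)/3! = 7/12.

7/12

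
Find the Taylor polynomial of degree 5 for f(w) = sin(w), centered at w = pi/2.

[(w - pi/2)^0] = 1;  [(w - pi/2)^1] = 0;  [(w - pi/2)^2] = -1/2;  [(w - pi/2)^3] = 0;  [(w - pi/2)^4] = 1/24;  [(w - pi/2)^5] = 0.

(w - pi/2)^4/24 - (w - pi/2)^2/2 + 1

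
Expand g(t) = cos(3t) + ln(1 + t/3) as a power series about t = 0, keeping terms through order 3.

Combine the two series term by term.

t^3/81 - 41*t^2/9 + t/3 + 1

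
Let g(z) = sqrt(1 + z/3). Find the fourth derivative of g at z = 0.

The coefficient of z^4 in the expansion is -5/10368, so g^(4)(0) = 4! * (-5/10368) = -5/432.

-5/432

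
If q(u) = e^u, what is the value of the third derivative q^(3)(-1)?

Differentiate repeatedly and evaluate at the center.
The coefficient of (u + 1)^3 in the expansion is e^(-1)/6, so q′′′(-1) = 3! * (e^(-1)/6) = e^(-1).

e^(-1)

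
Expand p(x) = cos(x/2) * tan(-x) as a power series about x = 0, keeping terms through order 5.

Write out both Maclaurin series and multiply, keeping only the needed powers.
p(0) = 0
p′(0) = -1
p′′(0) = 0
p′′′(0) = -5/4
p^(4)(0) = 0
p^(5)(0) = -181/16

-181*x^5/1920 - 5*x^3/24 - x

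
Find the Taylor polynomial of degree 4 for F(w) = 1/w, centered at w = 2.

(w - 2)^4/32 - (w - 2)^3/16 + (w - 2)^2/8 - (w - 2)/4 + 1/2

[(w - 2)^0] = 1/2;  [(w - 2)^1] = -1/4;  [(w - 2)^2] = 1/8;  [(w - 2)^3] = -1/16;  [(w - 2)^4] = 1/32.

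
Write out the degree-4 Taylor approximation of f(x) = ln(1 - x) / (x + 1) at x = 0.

7*x^4/12 - 5*x^3/6 + x^2/2 - x

Expand 1/(denominator) as a geometric series and multiply by the numerator's series.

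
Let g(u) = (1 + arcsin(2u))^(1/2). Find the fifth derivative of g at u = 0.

369

Substitute the inner expansion into the outer series and collect powers.
From the series, [u^5] g = 123/40; multiply by 5! = 120 to get 369.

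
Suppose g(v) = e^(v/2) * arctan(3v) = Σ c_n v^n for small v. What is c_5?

30389/640

Write out both Maclaurin series and multiply, keeping only the needed powers.
g(0) = 0
g′(0) = 3
g′′(0) = 3
g′′′(0) = -207/4
g^(4)(0) = -213/2
g^(5)(0) = 91167/16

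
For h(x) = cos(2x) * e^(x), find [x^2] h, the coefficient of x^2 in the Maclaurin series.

-3/2

Write out both Maclaurin series and multiply, keeping only the needed powers.
[x^0] = 1;  [x^1] = 1;  [x^2] = -3/2.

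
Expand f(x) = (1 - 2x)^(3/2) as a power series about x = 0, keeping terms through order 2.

3*x^2/2 - 3*x + 1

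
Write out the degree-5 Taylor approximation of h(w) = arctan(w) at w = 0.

w^5/5 - w^3/3 + w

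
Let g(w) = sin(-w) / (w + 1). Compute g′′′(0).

Multiply the numerator's expansion by the denominator's geometric series.
From the series, [w^3] g = -5/6; multiply by 3! = 6 to get -5.

-5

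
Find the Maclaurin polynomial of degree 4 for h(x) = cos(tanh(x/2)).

3*x^4/128 - x^2/8 + 1

Let u equal the inner series; expand the outer function in u and truncate.
[x^0] = 1;  [x^1] = 0;  [x^2] = -1/8;  [x^3] = 0;  [x^4] = 3/128.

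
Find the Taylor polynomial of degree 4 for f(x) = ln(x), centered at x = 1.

[(x - 1)^0] = 0;  [(x - 1)^1] = 1;  [(x - 1)^2] = -1/2;  [(x - 1)^3] = 1/3;  [(x - 1)^4] = -1/4.

-(x - 1)^4/4 + (x - 1)^3/3 - (x - 1)^2/2 + (x - 1)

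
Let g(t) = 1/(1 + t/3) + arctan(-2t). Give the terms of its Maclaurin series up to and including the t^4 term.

t^4/81 + 71*t^3/27 + t^2/9 - 7*t/3 + 1

Expand each term separately and add.
g(0) = 1
g′(0) = -7/3
g′′(0) = 2/9
g′′′(0) = 142/9
g^(4)(0) = 8/27
Dividing each by k! gives the coefficients c_0, ..., c_4.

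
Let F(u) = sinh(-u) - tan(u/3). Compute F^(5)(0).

-259/243

Add the two expansions coefficient-wise.
The coefficient of u^5 in the expansion is -259/29160, so F^(5)(0) = 5! * (-259/29160) = -259/243.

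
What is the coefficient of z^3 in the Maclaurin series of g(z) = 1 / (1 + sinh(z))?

-7/6

Use the geometric series for the reciprocal, then substitute.
g(0) = 1
g′(0) = -1
g′′(0) = 2
g′′′(0) = -7
So c_3 = g′′′(0)/3! = -7/6.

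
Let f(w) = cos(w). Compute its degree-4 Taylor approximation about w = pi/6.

sqrt(3)*(w - pi/6)^4/48 + (w - pi/6)^3/12 - sqrt(3)*(w - pi/6)^2/4 - (w - pi/6)/2 + sqrt(3)/2

[(w - pi/6)^0] = sqrt(3)/2;  [(w - pi/6)^1] = -1/2;  [(w - pi/6)^2] = -sqrt(3)/4;  [(w - pi/6)^3] = 1/12;  [(w - pi/6)^4] = sqrt(3)/48.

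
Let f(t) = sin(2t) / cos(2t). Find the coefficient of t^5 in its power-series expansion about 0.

64/15

Invert the denominator's series and multiply.
f(0) = 0
f′(0) = 2
f′′(0) = 0
f′′′(0) = 16
f^(4)(0) = 0
f^(5)(0) = 512
Then c_k = f^(k)(0)/k! gives each Taylor coefficient.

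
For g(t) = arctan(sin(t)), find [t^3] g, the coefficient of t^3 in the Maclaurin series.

Let u equal the inner series; expand the outer function in u and truncate.
[t^0] = 0;  [t^1] = 1;  [t^2] = 0;  [t^3] = -1/2.
So c_3 = g′′′(0)/3! = -1/2.

-1/2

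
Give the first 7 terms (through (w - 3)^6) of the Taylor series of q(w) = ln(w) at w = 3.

-(w - 3)^6/4374 + (w - 3)^5/1215 - (w - 3)^4/324 + (w - 3)^3/81 - (w - 3)^2/18 + (w - 3)/3 + ln(3)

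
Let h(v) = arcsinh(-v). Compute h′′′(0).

1

From the series, [v^3] h = 1/6; multiply by 3! = 6 to get 1.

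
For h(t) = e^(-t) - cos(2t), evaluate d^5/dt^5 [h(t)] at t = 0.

-1

Add the two expansions coefficient-wise.
From the series, [t^5] h = -1/120; multiply by 5! = 120 to get -1.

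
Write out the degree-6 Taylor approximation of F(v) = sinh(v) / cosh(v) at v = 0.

2*v^5/15 - v^3/3 + v

Invert the denominator's series and multiply.
F(0) = 0
F′(0) = 1
F′′(0) = 0
F′′′(0) = -2
F^(4)(0) = 0
F^(5)(0) = 16
F^(6)(0) = 0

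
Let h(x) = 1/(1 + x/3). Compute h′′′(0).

-2/9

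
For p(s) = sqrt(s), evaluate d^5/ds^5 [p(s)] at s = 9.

35/209952

The coefficient of (s - 9)^5 in the expansion is 7/5038848, so p^(5)(9) = 5! * (7/5038848) = 35/209952.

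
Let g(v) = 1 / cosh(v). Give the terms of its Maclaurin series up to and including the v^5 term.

5*v^4/24 - v^2/2 + 1

Invert the denominator's series and multiply.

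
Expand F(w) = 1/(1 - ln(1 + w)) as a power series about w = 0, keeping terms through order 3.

w^3/3 + w^2/2 + w + 1

Let u equal the inner series; expand the outer function in u and truncate.
[w^0] = 1;  [w^1] = 1;  [w^2] = 1/2;  [w^3] = 1/3.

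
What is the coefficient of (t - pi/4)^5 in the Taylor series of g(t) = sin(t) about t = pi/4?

sqrt(2)/240

g(pi/4) = sqrt(2)/2
g′(pi/4) = sqrt(2)/2
g′′(pi/4) = -sqrt(2)/2
g′′′(pi/4) = -sqrt(2)/2
g^(4)(pi/4) = sqrt(2)/2
g^(5)(pi/4) = sqrt(2)/2
So c_5 = g^(5)(pi/4)/5! = sqrt(2)/240.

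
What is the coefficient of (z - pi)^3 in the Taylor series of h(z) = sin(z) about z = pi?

1/6

h(pi) = 0
h′(pi) = -1
h′′(pi) = 0
h′′′(pi) = 1
So c_3 = h′′′(pi)/3! = 1/6.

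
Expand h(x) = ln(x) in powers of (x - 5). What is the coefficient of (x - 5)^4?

-1/2500

Use the known series and substitute for the argument.
[(x - 5)^0] = ln(5);  [(x - 5)^1] = 1/5;  [(x - 5)^2] = -1/50;  [(x - 5)^3] = 1/375;  [(x - 5)^4] = -1/2500.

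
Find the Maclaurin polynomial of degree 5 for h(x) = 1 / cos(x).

5*x^4/24 + x^2/2 + 1

Divide the numerator series by the denominator series (power-series long division).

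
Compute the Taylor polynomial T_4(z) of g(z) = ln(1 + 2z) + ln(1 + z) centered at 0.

-17*z^4/4 + 3*z^3 - 5*z^2/2 + 3*z

Add the two expansions coefficient-wise.
g(0) = 0
g′(0) = 3
g′′(0) = -5
g′′′(0) = 18
g^(4)(0) = -102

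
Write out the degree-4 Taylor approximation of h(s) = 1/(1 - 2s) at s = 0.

16*s^4 + 8*s^3 + 4*s^2 + 2*s + 1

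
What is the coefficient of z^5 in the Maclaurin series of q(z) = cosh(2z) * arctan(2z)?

12/5

Take the Cauchy product of the two expansions.
q(0) = 0
q′(0) = 2
q′′(0) = 0
q′′′(0) = 8
q^(4)(0) = 0
q^(5)(0) = 288
So c_5 = q^(5)(0)/5! = 12/5.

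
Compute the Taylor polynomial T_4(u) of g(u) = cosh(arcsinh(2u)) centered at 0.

-2*u^4 + 2*u^2 + 1

Substitute the inner expansion into the outer series and collect powers.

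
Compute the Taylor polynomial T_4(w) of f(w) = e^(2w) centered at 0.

2*w^4/3 + 4*w^3/3 + 2*w^2 + 2*w + 1

f(0) = 1
f′(0) = 2
f′′(0) = 4
f′′′(0) = 8
f^(4)(0) = 16
Dividing each by k! gives the coefficients c_0, ..., c_4.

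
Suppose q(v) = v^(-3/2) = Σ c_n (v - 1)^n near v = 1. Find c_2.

15/8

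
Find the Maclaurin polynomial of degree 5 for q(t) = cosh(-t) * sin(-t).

Take the Cauchy product of the two expansions.
q(0) = 0
q′(0) = -1
q′′(0) = 0
q′′′(0) = -2
q^(4)(0) = 0
q^(5)(0) = 4
Dividing each by k! gives the coefficients c_0, ..., c_5.

t^5/30 - t^3/3 - t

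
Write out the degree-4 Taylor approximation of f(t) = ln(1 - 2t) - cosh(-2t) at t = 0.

-14*t^4/3 - 8*t^3/3 - 4*t^2 - 2*t - 1

Add the two expansions coefficient-wise.
f(0) = -1
f′(0) = -2
f′′(0) = -8
f′′′(0) = -16
f^(4)(0) = -112
Dividing each by k! gives the coefficients c_0, ..., c_4.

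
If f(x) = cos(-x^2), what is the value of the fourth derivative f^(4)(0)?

From the series, [x^4] f = -1/2; multiply by 4! = 24 to get -12.

-12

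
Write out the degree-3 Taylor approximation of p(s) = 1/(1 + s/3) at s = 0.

[s^0] = 1;  [s^1] = -1/3;  [s^2] = 1/9;  [s^3] = -1/27.

-s^3/27 + s^2/9 - s/3 + 1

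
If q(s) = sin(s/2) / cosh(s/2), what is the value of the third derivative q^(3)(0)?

Divide the numerator series by the denominator series (power-series long division).
From the series, [s^3] q = -1/12; multiply by 3! = 6 to get -1/2.

-1/2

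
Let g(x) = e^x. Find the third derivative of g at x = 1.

Differentiate repeatedly and evaluate at the center.
From the series, [(x - 1)^3] g = e/6; multiply by 3! = 6 to get e.

e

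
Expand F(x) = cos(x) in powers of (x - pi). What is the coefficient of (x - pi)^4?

Use the known series and substitute for the argument.
F(pi) = -1
F′(pi) = 0
F′′(pi) = 1
F′′′(pi) = 0
F^(4)(pi) = -1
So c_4 = F^(4)(pi)/4! = -1/24.

-1/24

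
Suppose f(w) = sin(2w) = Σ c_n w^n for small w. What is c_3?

Differentiate repeatedly and evaluate at the center.
f(0) = 0
f′(0) = 2
f′′(0) = 0
f′′′(0) = -8
So c_3 = f′′′(0)/3! = -4/3.

-4/3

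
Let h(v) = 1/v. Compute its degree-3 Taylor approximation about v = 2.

-(v - 2)^3/16 + (v - 2)^2/8 - (v - 2)/4 + 1/2

Compute the successive derivatives at the expansion point and divide by k!.
h(2) = 1/2
h′(2) = -1/4
h′′(2) = 1/4
h′′′(2) = -3/8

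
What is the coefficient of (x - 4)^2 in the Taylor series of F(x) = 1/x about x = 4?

1/64

Use the known series and substitute for the argument.
F(4) = 1/4
F′(4) = -1/16
F′′(4) = 1/32
So c_2 = F′′(4)/2! = 1/64.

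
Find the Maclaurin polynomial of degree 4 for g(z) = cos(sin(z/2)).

5*z^4/384 - z^2/8 + 1

Plug the Maclaurin series of the inner function into that of the outer and collect terms.
[z^0] = 1;  [z^1] = 0;  [z^2] = -1/8;  [z^3] = 0;  [z^4] = 5/384.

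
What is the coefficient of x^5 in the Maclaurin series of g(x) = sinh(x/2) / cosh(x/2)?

1/240

Invert the denominator's series and multiply.
g(0) = 0
g′(0) = 1/2
g′′(0) = 0
g′′′(0) = -1/4
g^(4)(0) = 0
g^(5)(0) = 1/2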